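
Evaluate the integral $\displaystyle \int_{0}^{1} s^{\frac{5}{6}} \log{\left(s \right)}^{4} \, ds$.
$\frac{186624}{161051}$

Consider the simpler parametrised integral
$$J(a) = \int_{0}^{1} s^{a} \, ds = \frac{1}{a + 1}.$$

Differentiating under the integral sign brings down a factor of $\ln s$:
$$\frac{dJ}{da} = \int_{0}^{1} s^{a} \log{\left(s \right)} \, ds = - \frac{1}{\left(a + 1\right)^{2}}.$$

Repeating $4$ times in total — each differentiation brings down another $\ln s$ — gives
$$\frac{d^{4}J}{da^{4}} = \int_{0}^{1} s^{a} \log{\left(s \right)}^{4} \, ds = \frac{24}{\left(a + 1\right)^{5}},$$
and the integrand here is exactly the target integrand, so $I = \frac{24}{\left(a + 1\right)^{5}}$.

Setting $a = \frac{5}{6}$:
$$I = \frac{186624}{161051}.$$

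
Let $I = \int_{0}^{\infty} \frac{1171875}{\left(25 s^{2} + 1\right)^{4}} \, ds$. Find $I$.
$\frac{1171875 \pi}{32}$

Recall the elementary integral
$$J(a) = \int_{0}^{\infty} \frac{3}{a^{2} + s^{2}} \, ds = \frac{3 \pi}{2 a}.$$

Differentiating under the integral sign with respect to $a$,
$$\frac{dJ}{da} = \int_{0}^{\infty} - \frac{6 a}{\left(a^{2} + s^{2}\right)^{2}} \, ds = - \frac{3 \pi}{2 a^{2}},$$
so $\int_{0}^{\infty} \frac{3}{\left(a^{2} + s^{2}\right)^{2}} \, ds = \frac{3 \pi}{4 a^{3}}$.

Repeating — each differentiation of $1/(s^2+a^2)^j$ produces $-2ja/(s^2+a^2)^{j+1}$ — and dividing through by $-2ja$ at each step yields, after $3$ differentiations in total,
$$\int_{0}^{\infty} \frac{3}{\left(a^{2} + s^{2}\right)^{4}} \, ds = \frac{15 \pi}{32 a^{7}}.$$

Setting $a = \frac{1}{5}$:
$$I = \frac{1171875 \pi}{32}.$$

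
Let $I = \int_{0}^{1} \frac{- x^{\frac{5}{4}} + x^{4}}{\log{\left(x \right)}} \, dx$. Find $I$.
$\log{\left(\frac{20}{9} \right)}$

Consider the one-parameter family: let $I(a) = \int_{0}^{1} \frac{- x^{\frac{5}{4}} + x^{a}}{\log{\left(x \right)}} \, dx$.

Since $\dfrac{\partial}{\partial a}\,x^{a} = x^{a} \ln x$, the $\ln x$ in the denominator cancels and
$$\frac{dI}{da} = \int_{0}^{1} x^{a} \, dx = \left[\frac{x^{a+1}}{a+1}\right]_0^1 = \frac{1}{a + 1}.$$

Integrating with respect to $a$ gives $I(a) = \log{\left(\frac{4 a}{9} + \frac{4}{9} \right)} + C$.

At $a = \frac{5}{4}$ the integrand is identically $0$, so $I(\frac{5}{4}) = 0$. The closed form gives $0$, hence $C = 0$.

Setting $a = 4$:
$$I = \log{\left(\frac{20}{9} \right)}.$$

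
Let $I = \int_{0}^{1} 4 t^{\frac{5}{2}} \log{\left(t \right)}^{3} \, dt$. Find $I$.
$- \frac{384}{2401}$

Start from the elementary integral
$$J(a) = \int_{0}^{1} 4 t^{a} \, dt = \frac{4}{a + 1}.$$

Differentiating under the integral sign brings down a factor of $\ln t$:
$$\frac{dJ}{da} = \int_{0}^{1} 4 t^{a} \log{\left(t \right)} \, dt = - \frac{4}{\left(a + 1\right)^{2}}.$$

Repeating $3$ times in total — each differentiation brings down another $\ln t$ — gives
$$\frac{d^{3}J}{da^{3}} = \int_{0}^{1} 4 t^{a} \log{\left(t \right)}^{3} \, dt = - \frac{24}{\left(a + 1\right)^{4}},$$
and the integrand here is exactly the target integrand, so $I = - \frac{24}{\left(a + 1\right)^{4}}$.

Setting $a = \frac{5}{2}$:
$$I = - \frac{384}{2401}.$$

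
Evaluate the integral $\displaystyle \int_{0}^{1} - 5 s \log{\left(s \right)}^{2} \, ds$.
$- \frac{5}{4}$

Begin with the known integral
$$J(a) = \int_{0}^{1} - 5 s^{a} \, ds = - \frac{5}{a + 1}.$$

Differentiating under the integral sign brings down a factor of $\ln s$:
$$\frac{dJ}{da} = \int_{0}^{1} - 5 s^{a} \log{\left(s \right)} \, ds = \frac{5}{\left(a + 1\right)^{2}}.$$

Repeating twice in total — each differentiation brings down another $\ln s$ — gives
$$\frac{d^{2}J}{da^{2}} = \int_{0}^{1} - 5 s^{a} \log{\left(s \right)}^{2} \, ds = - \frac{10}{\left(a + 1\right)^{3}},$$
and the integrand here is exactly the target integrand, so $I = - \frac{10}{\left(a + 1\right)^{3}}$.

Setting $a = 1$:
$$I = - \frac{5}{4}.$$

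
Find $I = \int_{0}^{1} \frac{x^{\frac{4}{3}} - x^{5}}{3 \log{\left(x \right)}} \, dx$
$\log{\left(\frac{\sqrt[3]{84}}{6} \right)}$

Replace the exponent $5$ by a parameter $a$: let $I(a) = \int_{0}^{1} \frac{x^{\frac{4}{3}} - x^{a}}{3 \log{\left(x \right)}} \, dx$.

Since $\dfrac{\partial}{\partial a}\,x^{a} = x^{a} \ln x$, the $\ln x$ in the denominator cancels and
$$\frac{dI}{da} = \int_{0}^{1} - \frac{1}{3} x^{a} \, dx = - \frac{1}{3} \left[\frac{x^{a+1}}{a+1}\right]_0^1 = - \frac{1}{3 a + 3}.$$

Integrating with respect to $a$ gives $I(a) = - \frac{\log{\left(a + 1 \right)}}{3} - \frac{\log{\left(3 \right)}}{3} + \frac{\log{\left(7 \right)}}{3} + C$.

At $a = \frac{4}{3}$ the integrand is identically $0$, so $I(\frac{4}{3}) = 0$. The closed form gives $0$, hence $C = 0$.

Setting $a = 5$:
$$I = \log{\left(\frac{\sqrt[3]{84}}{6} \right)}.$$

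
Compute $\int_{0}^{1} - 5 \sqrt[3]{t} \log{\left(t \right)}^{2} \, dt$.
$- \frac{135}{32}$

Start from the elementary integral
$$J(a) = \int_{0}^{1} - 5 t^{a} \, dt = - \frac{5}{a + 1}.$$

Differentiating under the integral sign brings down a factor of $\ln t$:
$$\frac{dJ}{da} = \int_{0}^{1} - 5 t^{a} \log{\left(t \right)} \, dt = \frac{5}{\left(a + 1\right)^{2}}.$$

Repeating twice in total — each differentiation brings down another $\ln t$ — gives
$$\frac{d^{2}J}{da^{2}} = \int_{0}^{1} - 5 t^{a} \log{\left(t \right)}^{2} \, dt = - \frac{10}{\left(a + 1\right)^{3}},$$
and the integrand here is exactly the target integrand, so $I = - \frac{10}{\left(a + 1\right)^{3}}$.

Setting $a = \frac{1}{3}$:
$$I = - \frac{135}{32}.$$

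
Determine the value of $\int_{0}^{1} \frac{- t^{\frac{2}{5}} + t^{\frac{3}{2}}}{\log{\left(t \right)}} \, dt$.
$\log{\left(\frac{25}{14} \right)}$

Consider the one-parameter family: let $I(a) = \int_{0}^{1} \frac{- t^{\frac{2}{5}} + t^{a}}{\log{\left(t \right)}} \, dt$.

Since $\dfrac{\partial}{\partial a}\,t^{a} = t^{a} \ln t$, the $\ln t$ in the denominator cancels and
$$\frac{dI}{da} = \int_{0}^{1} t^{a} \, dt = \left[\frac{t^{a+1}}{a+1}\right]_0^1 = \frac{1}{a + 1}.$$

Integrating with respect to $a$ gives $I(a) = \log{\left(\frac{5 a}{7} + \frac{5}{7} \right)} + C$.

At $a = \frac{2}{5}$ the integrand is identically $0$, so $I(\frac{2}{5}) = 0$. The closed form gives $0$, hence $C = 0$.

Setting $a = \frac{3}{2}$:
$$I = \log{\left(\frac{25}{14} \right)}.$$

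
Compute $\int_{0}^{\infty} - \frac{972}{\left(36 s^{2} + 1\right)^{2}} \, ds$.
$- \frac{81 \pi}{2}$

Recall the elementary integral
$$J(a) = \int_{0}^{\infty} - \frac{3}{4 \left(a^{2} + s^{2}\right)} \, ds = - \frac{3 \pi}{8 a}.$$

Differentiating under the integral sign with respect to $a$,
$$\frac{dJ}{da} = \int_{0}^{\infty} \frac{3 a}{2 \left(a^{2} + s^{2}\right)^{2}} \, ds = \frac{3 \pi}{8 a^{2}},$$
so $\int_{0}^{\infty} - \frac{3}{4 \left(a^{2} + s^{2}\right)^{2}} \, ds = - \frac{3 \pi}{16 a^{3}}$.

Setting $a = \frac{1}{6}$:
$$I = - \frac{81 \pi}{2}.$$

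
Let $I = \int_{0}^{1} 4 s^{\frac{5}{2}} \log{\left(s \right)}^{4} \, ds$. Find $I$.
$\frac{3072}{16807}$

Consider the simpler parametrised integral
$$J(a) = \int_{0}^{1} 4 s^{a} \, ds = \frac{4}{a + 1}.$$

Differentiating under the integral sign brings down a factor of $\ln s$:
$$\frac{dJ}{da} = \int_{0}^{1} 4 s^{a} \log{\left(s \right)} \, ds = - \frac{4}{\left(a + 1\right)^{2}}.$$

Repeating $4$ times in total — each differentiation brings down another $\ln s$ — gives
$$\frac{d^{4}J}{da^{4}} = \int_{0}^{1} 4 s^{a} \log{\left(s \right)}^{4} \, ds = \frac{96}{\left(a + 1\right)^{5}},$$
and the integrand here is exactly the target integrand, so $I = \frac{96}{\left(a + 1\right)^{5}}$.

Setting $a = \frac{5}{2}$:
$$I = \frac{3072}{16807}.$$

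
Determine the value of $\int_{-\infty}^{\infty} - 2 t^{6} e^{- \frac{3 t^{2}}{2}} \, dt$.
$- \frac{10 \sqrt{6} \sqrt{\pi}}{27}$

Start from the elementary integral
$$J(a) = \int_{-\infty}^{\infty} - 2 e^{- a t^{2}} \, dt = - \frac{2 \sqrt{\pi}}{\sqrt{a}}.$$

Differentiating under the integral sign brings down a factor of $(-t^2)$:
$$\frac{dJ}{da} = \int_{-\infty}^{\infty} 2 t^{2} e^{- a t^{2}} \, dt = \frac{\sqrt{\pi}}{a^{\frac{3}{2}}}.$$

Repeating $3$ times in total — each differentiation brings down another $(-t^2)$ — gives
$$\frac{d^{3}J}{da^{3}} = \int_{-\infty}^{\infty} 2 t^{6} e^{- a t^{2}} \, dt = \frac{15 \sqrt{\pi}}{4 a^{\frac{7}{2}}},$$
and the integrand here is $(-1)^{3}$ times the target integrand, so $I = (-1)^{3}\,\frac{d^{3}J}{da^{3}} = - \frac{15 \sqrt{\pi}}{4 a^{\frac{7}{2}}}$.

Setting $a = \frac{3}{2}$:
$$I = - \frac{10 \sqrt{6} \sqrt{\pi}}{27}.$$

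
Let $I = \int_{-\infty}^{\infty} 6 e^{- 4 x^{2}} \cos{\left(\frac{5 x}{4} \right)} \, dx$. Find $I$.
$\frac{3 \sqrt{\pi}}{e^{\frac{25}{256}}}$

Define $I(b) = \int_{-\infty}^{\infty} 6 e^{- 4 x^{2}} \cos{\left(b x \right)} \, dx$.

Differentiating under the integral sign,
$$I'(b) = \int_{-\infty}^{\infty} - 6 x e^{- 4 x^{2}} \sin{\left(b x \right)} \, dx.$$

Integrate $\int_{-\infty}^{\infty} x \sin(b x)\, e^{- 4 x^{2}}\, dx$ by parts with $u = \sin(b x)$ and $dv = x\, e^{- 4 x^{2}}\, dx$, giving $v = - \frac{e^{- 4 x^{2}}}{8}$. The boundary term vanishes and
$$\int_{-\infty}^{\infty} x \sin(b x)\, e^{- 4 x^{2}}\, dx = \frac{b}{8} \int_{-\infty}^{\infty} \cos(b x)\, e^{- 4 x^{2}}\, dx,$$
so $I'(b) = - \frac{b}{8}\, I(b)$.

This is a separable first-order ODE; solving with the initial condition $I(0) = \int_{-\infty}^{\infty} 6 e^{- 4 x^{2}}\,dx = 3 \sqrt{\pi}$ gives
$$I(b) = 3 \sqrt{\pi} e^{- \frac{b^{2}}{16}}.$$

Setting $b = \frac{5}{4}$:
$$I = \frac{3 \sqrt{\pi}}{e^{\frac{25}{256}}}.$$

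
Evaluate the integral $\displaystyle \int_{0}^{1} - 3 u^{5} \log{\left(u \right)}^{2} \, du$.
$- \frac{1}{36}$

Consider the simpler parametrised integral
$$J(a) = \int_{0}^{1} - 3 u^{a} \, du = - \frac{3}{a + 1}.$$

Differentiating under the integral sign brings down a factor of $\ln u$:
$$\frac{dJ}{da} = \int_{0}^{1} - 3 u^{a} \log{\left(u \right)} \, du = \frac{3}{\left(a + 1\right)^{2}}.$$

Repeating twice in total — each differentiation brings down another $\ln u$ — gives
$$\frac{d^{2}J}{da^{2}} = \int_{0}^{1} - 3 u^{a} \log{\left(u \right)}^{2} \, du = - \frac{6}{\left(a + 1\right)^{3}},$$
and the integrand here is exactly the target integrand, so $I = - \frac{6}{\left(a + 1\right)^{3}}$.

Setting $a = 5$:
$$I = - \frac{1}{36}.$$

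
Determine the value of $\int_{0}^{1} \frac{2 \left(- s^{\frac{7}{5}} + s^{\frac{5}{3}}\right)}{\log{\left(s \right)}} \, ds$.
$\log{\left(\frac{100}{81} \right)}$

Consider the one-parameter family: let $I(a) = \int_{0}^{1} \frac{2 \left(- s^{\frac{7}{5}} + s^{a}\right)}{\log{\left(s \right)}} \, ds$.

Since $\dfrac{\partial}{\partial a}\,s^{a} = s^{a} \ln s$, the $\ln s$ in the denominator cancels and
$$\frac{dI}{da} = \int_{0}^{1} 2 s^{a} \, ds = 2 \left[\frac{s^{a+1}}{a+1}\right]_0^1 = \frac{2}{a + 1}.$$

Integrating with respect to $a$ gives $I(a) = \log{\left(\frac{25 \left(a + 1\right)^{2}}{144} \right)} + C$.

At $a = \frac{7}{5}$ the integrand is identically $0$, so $I(\frac{7}{5}) = 0$. The closed form gives $0$, hence $C = 0$.

Setting $a = \frac{5}{3}$:
$$I = \log{\left(\frac{100}{81} \right)}.$$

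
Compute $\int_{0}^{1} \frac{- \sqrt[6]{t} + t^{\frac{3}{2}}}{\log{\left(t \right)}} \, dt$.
$\log{\left(\frac{15}{7} \right)}$

Consider the one-parameter family: let $I(a) = \int_{0}^{1} \frac{- \sqrt[6]{t} + t^{a}}{\log{\left(t \right)}} \, dt$.

Since $\dfrac{\partial}{\partial a}\,t^{a} = t^{a} \ln t$, the $\ln t$ in the denominator cancels and
$$\frac{dI}{da} = \int_{0}^{1} t^{a} \, dt = \left[\frac{t^{a+1}}{a+1}\right]_0^1 = \frac{1}{a + 1}.$$

Integrating with respect to $a$ gives $I(a) = \log{\left(\frac{6 a}{7} + \frac{6}{7} \right)} + C$.

At $a = \frac{1}{6}$ the integrand is identically $0$, so $I(\frac{1}{6}) = 0$. The closed form gives $0$, hence $C = 0$.

Setting $a = \frac{3}{2}$:
$$I = \log{\left(\frac{15}{7} \right)}.$$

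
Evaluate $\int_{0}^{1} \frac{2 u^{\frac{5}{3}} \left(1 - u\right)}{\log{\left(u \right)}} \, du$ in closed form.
$\log{\left(\frac{64}{121} \right)}$

Introduce a parameter $a$ in the exponent: let $I(a) = \int_{0}^{1} \frac{2 \left(- u^{\frac{8}{3}} + u^{a}\right)}{\log{\left(u \right)}} \, du$.

Since $\dfrac{\partial}{\partial a}\,u^{a} = u^{a} \ln u$, the $\ln u$ in the denominator cancels and
$$\frac{dI}{da} = \int_{0}^{1} 2 u^{a} \, du = 2 \left[\frac{u^{a+1}}{a+1}\right]_0^1 = \frac{2}{a + 1}.$$

Integrating with respect to $a$ gives $I(a) = \log{\left(\frac{9 \left(a + 1\right)^{2}}{121} \right)} + C$.

At $a = \frac{8}{3}$ the integrand is identically $0$, so $I(\frac{8}{3}) = 0$. The closed form gives $0$, hence $C = 0$.

Setting $a = \frac{5}{3}$:
$$I = \log{\left(\frac{64}{121} \right)}.$$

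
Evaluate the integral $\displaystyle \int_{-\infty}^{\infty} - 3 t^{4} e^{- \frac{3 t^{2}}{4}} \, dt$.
$- \frac{8 \sqrt{3} \sqrt{\pi}}{3}$

Consider the simpler parametrised integral
$$J(a) = \int_{-\infty}^{\infty} - 3 e^{- a t^{2}} \, dt = - \frac{3 \sqrt{\pi}}{\sqrt{a}}.$$

Differentiating under the integral sign brings down a factor of $(-t^2)$:
$$\frac{dJ}{da} = \int_{-\infty}^{\infty} 3 t^{2} e^{- a t^{2}} \, dt = \frac{3 \sqrt{\pi}}{2 a^{\frac{3}{2}}}.$$

Repeating twice in total — each differentiation brings down another $(-t^2)$ — gives
$$\frac{d^{2}J}{da^{2}} = \int_{-\infty}^{\infty} - 3 t^{4} e^{- a t^{2}} \, dt = - \frac{9 \sqrt{\pi}}{4 a^{\frac{5}{2}}},$$
and the integrand here is exactly the target integrand, so $I = - \frac{9 \sqrt{\pi}}{4 a^{\frac{5}{2}}}$.

Setting $a = \frac{3}{4}$:
$$I = - \frac{8 \sqrt{3} \sqrt{\pi}}{3}.$$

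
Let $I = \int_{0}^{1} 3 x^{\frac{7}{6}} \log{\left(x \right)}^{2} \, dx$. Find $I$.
$\frac{1296}{2197}$

Start from the elementary integral
$$J(a) = \int_{0}^{1} 3 x^{a} \, dx = \frac{3}{a + 1}.$$

Differentiating under the integral sign brings down a factor of $\ln x$:
$$\frac{dJ}{da} = \int_{0}^{1} 3 x^{a} \log{\left(x \right)} \, dx = - \frac{3}{\left(a + 1\right)^{2}}.$$

Repeating twice in total — each differentiation brings down another $\ln x$ — gives
$$\frac{d^{2}J}{da^{2}} = \int_{0}^{1} 3 x^{a} \log{\left(x \right)}^{2} \, dx = \frac{6}{\left(a + 1\right)^{3}},$$
and the integrand here is exactly the target integrand, so $I = \frac{6}{\left(a + 1\right)^{3}}$.

Setting $a = \frac{7}{6}$:
$$I = \frac{1296}{2197}.$$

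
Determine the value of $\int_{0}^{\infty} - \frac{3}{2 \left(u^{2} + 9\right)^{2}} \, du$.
$- \frac{\pi}{72}$

Start from the standard arctangent integral
$$J(a) = \int_{0}^{\infty} - \frac{3}{2 \left(a^{2} + u^{2}\right)} \, du = - \frac{3 \pi}{4 a}.$$

Differentiating under the integral sign with respect to $a$,
$$\frac{dJ}{da} = \int_{0}^{\infty} \frac{3 a}{\left(a^{2} + u^{2}\right)^{2}} \, du = \frac{3 \pi}{4 a^{2}},$$
so $\int_{0}^{\infty} - \frac{3}{2 \left(a^{2} + u^{2}\right)^{2}} \, du = - \frac{3 \pi}{8 a^{3}}$.

Setting $a = 3$:
$$I = - \frac{\pi}{72}.$$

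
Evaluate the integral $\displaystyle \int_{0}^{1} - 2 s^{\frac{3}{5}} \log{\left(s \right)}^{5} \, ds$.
$\frac{234375}{16384}$

Consider the simpler parametrised integral
$$J(a) = \int_{0}^{1} - 2 s^{a} \, ds = - \frac{2}{a + 1}.$$

Differentiating under the integral sign brings down a factor of $\ln s$:
$$\frac{dJ}{da} = \int_{0}^{1} - 2 s^{a} \log{\left(s \right)} \, ds = \frac{2}{\left(a + 1\right)^{2}}.$$

Repeating $5$ times in total — each differentiation brings down another $\ln s$ — gives
$$\frac{d^{5}J}{da^{5}} = \int_{0}^{1} - 2 s^{a} \log{\left(s \right)}^{5} \, ds = \frac{240}{\left(a + 1\right)^{6}},$$
and the integrand here is exactly the target integrand, so $I = \frac{240}{\left(a + 1\right)^{6}}$.

Setting $a = \frac{3}{5}$:
$$I = \frac{234375}{16384}.$$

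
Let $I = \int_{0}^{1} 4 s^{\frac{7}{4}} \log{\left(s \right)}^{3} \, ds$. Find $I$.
$- \frac{6144}{14641}$

Begin with the known integral
$$J(a) = \int_{0}^{1} 4 s^{a} \, ds = \frac{4}{a + 1}.$$

Differentiating under the integral sign brings down a factor of $\ln s$:
$$\frac{dJ}{da} = \int_{0}^{1} 4 s^{a} \log{\left(s \right)} \, ds = - \frac{4}{\left(a + 1\right)^{2}}.$$

Repeating $3$ times in total — each differentiation brings down another $\ln s$ — gives
$$\frac{d^{3}J}{da^{3}} = \int_{0}^{1} 4 s^{a} \log{\left(s \right)}^{3} \, ds = - \frac{24}{\left(a + 1\right)^{4}},$$
and the integrand here is exactly the target integrand, so $I = - \frac{24}{\left(a + 1\right)^{4}}$.

Setting $a = \frac{7}{4}$:
$$I = - \frac{6144}{14641}.$$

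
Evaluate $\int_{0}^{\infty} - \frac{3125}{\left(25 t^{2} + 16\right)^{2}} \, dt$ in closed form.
$- \frac{625 \pi}{256}$

Start from the standard arctangent integral
$$J(a) = \int_{0}^{\infty} - \frac{5}{a^{2} + t^{2}} \, dt = - \frac{5 \pi}{2 a}.$$

Differentiating under the integral sign with respect to $a$,
$$\frac{dJ}{da} = \int_{0}^{\infty} \frac{10 a}{\left(a^{2} + t^{2}\right)^{2}} \, dt = \frac{5 \pi}{2 a^{2}},$$
so $\int_{0}^{\infty} - \frac{5}{\left(a^{2} + t^{2}\right)^{2}} \, dt = - \frac{5 \pi}{4 a^{3}}$.

Setting $a = \frac{4}{5}$:
$$I = - \frac{625 \pi}{256}.$$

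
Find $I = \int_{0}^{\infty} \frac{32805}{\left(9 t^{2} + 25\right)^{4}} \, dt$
$\frac{2187 \pi}{100000}$

Recall the elementary integral
$$J(a) = \int_{0}^{\infty} \frac{5}{a^{2} + t^{2}} \, dt = \frac{5 \pi}{2 a}.$$

Differentiating under the integral sign with respect to $a$,
$$\frac{dJ}{da} = \int_{0}^{\infty} - \frac{10 a}{\left(a^{2} + t^{2}\right)^{2}} \, dt = - \frac{5 \pi}{2 a^{2}},$$
so $\int_{0}^{\infty} \frac{5}{\left(a^{2} + t^{2}\right)^{2}} \, dt = \frac{5 \pi}{4 a^{3}}$.

Repeating — each differentiation of $1/(t^2+a^2)^j$ produces $-2ja/(t^2+a^2)^{j+1}$ — and dividing through by $-2ja$ at each step yields, after $3$ differentiations in total,
$$\int_{0}^{\infty} \frac{5}{\left(a^{2} + t^{2}\right)^{4}} \, dt = \frac{25 \pi}{32 a^{7}}.$$

Setting $a = \frac{5}{3}$:
$$I = \frac{2187 \pi}{100000}.$$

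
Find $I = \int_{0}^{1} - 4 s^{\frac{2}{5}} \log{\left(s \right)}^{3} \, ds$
$\frac{15000}{2401}$

Start from the elementary integral
$$J(a) = \int_{0}^{1} - 4 s^{a} \, ds = - \frac{4}{a + 1}.$$

Differentiating under the integral sign brings down a factor of $\ln s$:
$$\frac{dJ}{da} = \int_{0}^{1} - 4 s^{a} \log{\left(s \right)} \, ds = \frac{4}{\left(a + 1\right)^{2}}.$$

Repeating $3$ times in total — each differentiation brings down another $\ln s$ — gives
$$\frac{d^{3}J}{da^{3}} = \int_{0}^{1} - 4 s^{a} \log{\left(s \right)}^{3} \, ds = \frac{24}{\left(a + 1\right)^{4}},$$
and the integrand here is exactly the target integrand, so $I = \frac{24}{\left(a + 1\right)^{4}}$.

Setting $a = \frac{2}{5}$:
$$I = \frac{15000}{2401}.$$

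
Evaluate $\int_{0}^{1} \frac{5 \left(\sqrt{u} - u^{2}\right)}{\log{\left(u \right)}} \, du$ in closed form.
$- \log{\left(32 \right)}$

Introduce a parameter $a$ in the exponent: let $I(a) = \int_{0}^{1} \frac{5 \left(\sqrt{u} - u^{a}\right)}{\log{\left(u \right)}} \, du$.

Since $\dfrac{\partial}{\partial a}\,u^{a} = u^{a} \ln u$, the $\ln u$ in the denominator cancels and
$$\frac{dI}{da} = \int_{0}^{1} -5 u^{a} \, du = -5 \left[\frac{u^{a+1}}{a+1}\right]_0^1 = - \frac{5}{a + 1}.$$

Integrating with respect to $a$ gives $I(a) = - \log{\left(\frac{32 \left(a + 1\right)^{5}}{243} \right)} + C$.

At $a = \frac{1}{2}$ the integrand is identically $0$, so $I(\frac{1}{2}) = 0$. The closed form gives $0$, hence $C = 0$.

Setting $a = 2$:
$$I = - \log{\left(32 \right)}.$$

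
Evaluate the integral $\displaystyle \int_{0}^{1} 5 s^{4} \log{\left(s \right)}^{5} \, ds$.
$- \frac{24}{625}$

Start from the elementary integral
$$J(a) = \int_{0}^{1} 5 s^{a} \, ds = \frac{5}{a + 1}.$$

Differentiating under the integral sign brings down a factor of $\ln s$:
$$\frac{dJ}{da} = \int_{0}^{1} 5 s^{a} \log{\left(s \right)} \, ds = - \frac{5}{\left(a + 1\right)^{2}}.$$

Repeating $5$ times in total — each differentiation brings down another $\ln s$ — gives
$$\frac{d^{5}J}{da^{5}} = \int_{0}^{1} 5 s^{a} \log{\left(s \right)}^{5} \, ds = - \frac{600}{\left(a + 1\right)^{6}},$$
and the integrand here is exactly the target integrand, so $I = - \frac{600}{\left(a + 1\right)^{6}}$.

Setting $a = 4$:
$$I = - \frac{24}{625}.$$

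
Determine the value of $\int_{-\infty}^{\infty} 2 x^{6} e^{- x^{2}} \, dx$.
$\frac{15 \sqrt{\pi}}{4}$

Begin with the known integral
$$J(a) = \int_{-\infty}^{\infty} 2 e^{- a x^{2}} \, dx = \frac{2 \sqrt{\pi}}{\sqrt{a}}.$$

Differentiating under the integral sign brings down a factor of $(-x^2)$:
$$\frac{dJ}{da} = \int_{-\infty}^{\infty} - 2 x^{2} e^{- a x^{2}} \, dx = - \frac{\sqrt{\pi}}{a^{\frac{3}{2}}}.$$

Repeating $3$ times in total — each differentiation brings down another $(-x^2)$ — gives
$$\frac{d^{3}J}{da^{3}} = \int_{-\infty}^{\infty} - 2 x^{6} e^{- a x^{2}} \, dx = - \frac{15 \sqrt{\pi}}{4 a^{\frac{7}{2}}},$$
and the integrand here is $(-1)^{3}$ times the target integrand, so $I = (-1)^{3}\,\frac{d^{3}J}{da^{3}} = \frac{15 \sqrt{\pi}}{4 a^{\frac{7}{2}}}$.

Setting $a = 1$:
$$I = \frac{15 \sqrt{\pi}}{4}.$$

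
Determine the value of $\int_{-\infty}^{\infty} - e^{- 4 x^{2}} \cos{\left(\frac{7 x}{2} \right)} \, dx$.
$- \frac{\sqrt{\pi}}{2 e^{\frac{49}{64}}}$

Treat the cosine frequency as a parameter and define $I(b) = \int_{-\infty}^{\infty} - e^{- 4 x^{2}} \cos{\left(b x \right)} \, dx$.

Differentiating under the integral sign,
$$I'(b) = \int_{-\infty}^{\infty} x e^{- 4 x^{2}} \sin{\left(b x \right)} \, dx.$$

Integrate $\int_{-\infty}^{\infty} x \sin(b x)\, e^{- 4 x^{2}}\, dx$ by parts with $u = \sin(b x)$ and $dv = x\, e^{- 4 x^{2}}\, dx$, giving $v = - \frac{e^{- 4 x^{2}}}{8}$. The boundary term vanishes and
$$\int_{-\infty}^{\infty} x \sin(b x)\, e^{- 4 x^{2}}\, dx = \frac{b}{8} \int_{-\infty}^{\infty} \cos(b x)\, e^{- 4 x^{2}}\, dx,$$
so $I'(b) = - \frac{b}{8}\, I(b)$.

This is a separable first-order ODE; solving with the initial condition $I(0) = \int_{-\infty}^{\infty} - e^{- 4 x^{2}}\,dx = - \frac{\sqrt{\pi}}{2}$ gives
$$I(b) = - \frac{\sqrt{\pi} e^{- \frac{b^{2}}{16}}}{2}.$$

Setting $b = \frac{7}{2}$:
$$I = - \frac{\sqrt{\pi}}{2 e^{\frac{49}{64}}}.$$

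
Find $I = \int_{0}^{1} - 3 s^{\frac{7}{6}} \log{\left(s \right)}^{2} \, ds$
$- \frac{1296}{2197}$

Begin with the known integral
$$J(a) = \int_{0}^{1} - 3 s^{a} \, ds = - \frac{3}{a + 1}.$$

Differentiating under the integral sign brings down a factor of $\ln s$:
$$\frac{dJ}{da} = \int_{0}^{1} - 3 s^{a} \log{\left(s \right)} \, ds = \frac{3}{\left(a + 1\right)^{2}}.$$

Repeating twice in total — each differentiation brings down another $\ln s$ — gives
$$\frac{d^{2}J}{da^{2}} = \int_{0}^{1} - 3 s^{a} \log{\left(s \right)}^{2} \, ds = - \frac{6}{\left(a + 1\right)^{3}},$$
and the integrand here is exactly the target integrand, so $I = - \frac{6}{\left(a + 1\right)^{3}}$.

Setting $a = \frac{7}{6}$:
$$I = - \frac{1296}{2197}.$$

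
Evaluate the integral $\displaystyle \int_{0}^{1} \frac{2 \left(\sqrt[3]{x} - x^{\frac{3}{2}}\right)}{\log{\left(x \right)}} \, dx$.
$\log{\left(\frac{64}{225} \right)}$

Consider the one-parameter family: let $I(a) = \int_{0}^{1} \frac{2 \left(- x^{\frac{3}{2}} + x^{a}\right)}{\log{\left(x \right)}} \, dx$.

Since $\dfrac{\partial}{\partial a}\,x^{a} = x^{a} \ln x$, the $\ln x$ in the denominator cancels and
$$\frac{dI}{da} = \int_{0}^{1} 2 x^{a} \, dx = 2 \left[\frac{x^{a+1}}{a+1}\right]_0^1 = \frac{2}{a + 1}.$$

Integrating with respect to $a$ gives $I(a) = \log{\left(\frac{4 \left(a + 1\right)^{2}}{25} \right)} + C$.

At $a = \frac{3}{2}$ the integrand is identically $0$, so $I(\frac{3}{2}) = 0$. The closed form gives $0$, hence $C = 0$.

Setting $a = \frac{1}{3}$:
$$I = \log{\left(\frac{64}{225} \right)}.$$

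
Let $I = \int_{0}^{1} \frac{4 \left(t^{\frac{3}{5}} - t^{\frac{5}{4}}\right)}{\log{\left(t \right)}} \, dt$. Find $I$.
$\log{\left(\frac{1048576}{4100625} \right)}$

Consider the one-parameter family: let $I(a) = \int_{0}^{1} \frac{4 \left(- t^{\frac{5}{4}} + t^{a}\right)}{\log{\left(t \right)}} \, dt$.

Since $\dfrac{\partial}{\partial a}\,t^{a} = t^{a} \ln t$, the $\ln t$ in the denominator cancels and
$$\frac{dI}{da} = \int_{0}^{1} 4 t^{a} \, dt = 4 \left[\frac{t^{a+1}}{a+1}\right]_0^1 = \frac{4}{a + 1}.$$

Integrating with respect to $a$ gives $I(a) = \log{\left(\frac{256 \left(a + 1\right)^{4}}{6561} \right)} + C$.

At $a = \frac{5}{4}$ the integrand is identically $0$, so $I(\frac{5}{4}) = 0$. The closed form gives $0$, hence $C = 0$.

Setting $a = \frac{3}{5}$:
$$I = \log{\left(\frac{1048576}{4100625} \right)}.$$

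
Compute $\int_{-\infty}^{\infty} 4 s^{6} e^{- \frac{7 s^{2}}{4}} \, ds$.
$\frac{960 \sqrt{7} \sqrt{\pi}}{2401}$

Consider the simpler parametrised integral
$$J(a) = \int_{-\infty}^{\infty} 4 e^{- a s^{2}} \, ds = \frac{4 \sqrt{\pi}}{\sqrt{a}}.$$

Differentiating under the integral sign brings down a factor of $(-s^2)$:
$$\frac{dJ}{da} = \int_{-\infty}^{\infty} - 4 s^{2} e^{- a s^{2}} \, ds = - \frac{2 \sqrt{\pi}}{a^{\frac{3}{2}}}.$$

Repeating $3$ times in total — each differentiation brings down another $(-s^2)$ — gives
$$\frac{d^{3}J}{da^{3}} = \int_{-\infty}^{\infty} - 4 s^{6} e^{- a s^{2}} \, ds = - \frac{15 \sqrt{\pi}}{2 a^{\frac{7}{2}}},$$
and the integrand here is $(-1)^{3}$ times the target integrand, so $I = (-1)^{3}\,\frac{d^{3}J}{da^{3}} = \frac{15 \sqrt{\pi}}{2 a^{\frac{7}{2}}}$.

Setting $a = \frac{7}{4}$:
$$I = \frac{960 \sqrt{7} \sqrt{\pi}}{2401}.$$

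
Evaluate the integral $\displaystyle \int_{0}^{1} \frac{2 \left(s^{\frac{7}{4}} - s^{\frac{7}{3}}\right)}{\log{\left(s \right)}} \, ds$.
$\log{\left(\frac{1089}{1600} \right)}$

Consider the one-parameter family: let $I(a) = \int_{0}^{1} \frac{2 \left(- s^{\frac{7}{3}} + s^{a}\right)}{\log{\left(s \right)}} \, ds$.

Since $\dfrac{\partial}{\partial a}\,s^{a} = s^{a} \ln s$, the $\ln s$ in the denominator cancels and
$$\frac{dI}{da} = \int_{0}^{1} 2 s^{a} \, ds = 2 \left[\frac{s^{a+1}}{a+1}\right]_0^1 = \frac{2}{a + 1}.$$

Integrating with respect to $a$ gives $I(a) = \log{\left(\frac{9 \left(a + 1\right)^{2}}{100} \right)} + C$.

At $a = \frac{7}{3}$ the integrand is identically $0$, so $I(\frac{7}{3}) = 0$. The closed form gives $0$, hence $C = 0$.

Setting $a = \frac{7}{4}$:
$$I = \log{\left(\frac{1089}{1600} \right)}.$$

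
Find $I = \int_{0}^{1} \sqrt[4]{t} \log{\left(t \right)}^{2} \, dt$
$\frac{128}{125}$

Start from the elementary integral
$$J(a) = \int_{0}^{1} t^{a} \, dt = \frac{1}{a + 1}.$$

Differentiating under the integral sign brings down a factor of $\ln t$:
$$\frac{dJ}{da} = \int_{0}^{1} t^{a} \log{\left(t \right)} \, dt = - \frac{1}{\left(a + 1\right)^{2}}.$$

Repeating twice in total — each differentiation brings down another $\ln t$ — gives
$$\frac{d^{2}J}{da^{2}} = \int_{0}^{1} t^{a} \log{\left(t \right)}^{2} \, dt = \frac{2}{\left(a + 1\right)^{3}},$$
and the integrand here is exactly the target integrand, so $I = \frac{2}{\left(a + 1\right)^{3}}$.

Setting $a = \frac{1}{4}$:
$$I = \frac{128}{125}.$$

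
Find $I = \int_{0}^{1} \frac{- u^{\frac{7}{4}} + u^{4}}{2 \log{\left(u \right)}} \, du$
$\log{\left(\frac{2 \sqrt{55}}{11} \right)}$

Consider the one-parameter family: let $I(a) = \int_{0}^{1} \frac{u^{4} - u^{a}}{2 \log{\left(u \right)}} \, du$.

Since $\dfrac{\partial}{\partial a}\,u^{a} = u^{a} \ln u$, the $\ln u$ in the denominator cancels and
$$\frac{dI}{da} = \int_{0}^{1} - \frac{1}{2} u^{a} \, du = - \frac{1}{2} \left[\frac{u^{a+1}}{a+1}\right]_0^1 = - \frac{1}{2 a + 2}.$$

Integrating with respect to $a$ gives $I(a) = - \frac{\log{\left(a + 1 \right)}}{2} + \frac{\log{\left(5 \right)}}{2} + C$.

At $a = 4$ the integrand is identically $0$, so $I(4) = 0$. The closed form gives $0$, hence $C = 0$.

Setting $a = \frac{7}{4}$:
$$I = \log{\left(\frac{2 \sqrt{55}}{11} \right)}.$$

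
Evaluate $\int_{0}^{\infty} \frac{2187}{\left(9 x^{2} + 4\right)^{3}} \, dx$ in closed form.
$\frac{2187 \pi}{512}$

Start from the standard arctangent integral
$$J(a) = \int_{0}^{\infty} \frac{3}{a^{2} + x^{2}} \, dx = \frac{3 \pi}{2 a}.$$

Differentiating under the integral sign with respect to $a$,
$$\frac{dJ}{da} = \int_{0}^{\infty} - \frac{6 a}{\left(a^{2} + x^{2}\right)^{2}} \, dx = - \frac{3 \pi}{2 a^{2}},$$
so $\int_{0}^{\infty} \frac{3}{\left(a^{2} + x^{2}\right)^{2}} \, dx = \frac{3 \pi}{4 a^{3}}$.

Repeating — each differentiation of $1/(x^2+a^2)^j$ produces $-2ja/(x^2+a^2)^{j+1}$ — and dividing through by $-2ja$ at each step yields, after $2$ differentiations in total,
$$\int_{0}^{\infty} \frac{3}{\left(a^{2} + x^{2}\right)^{3}} \, dx = \frac{9 \pi}{16 a^{5}}.$$

Setting $a = \frac{2}{3}$:
$$I = \frac{2187 \pi}{512}.$$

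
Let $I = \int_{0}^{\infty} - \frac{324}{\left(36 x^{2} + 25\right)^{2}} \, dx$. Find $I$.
$- \frac{27 \pi}{250}$

Start from the standard arctangent integral
$$J(a) = \int_{0}^{\infty} - \frac{1}{4 \left(a^{2} + x^{2}\right)} \, dx = - \frac{\pi}{8 a}.$$

Differentiating under the integral sign with respect to $a$,
$$\frac{dJ}{da} = \int_{0}^{\infty} \frac{a}{2 \left(a^{2} + x^{2}\right)^{2}} \, dx = \frac{\pi}{8 a^{2}},$$
so $\int_{0}^{\infty} - \frac{1}{4 \left(a^{2} + x^{2}\right)^{2}} \, dx = - \frac{\pi}{16 a^{3}}$.

Setting $a = \frac{5}{6}$:
$$I = - \frac{27 \pi}{250}.$$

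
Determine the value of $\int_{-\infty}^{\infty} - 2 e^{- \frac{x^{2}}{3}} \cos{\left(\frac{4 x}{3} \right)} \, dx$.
$- \frac{2 \sqrt{3} \sqrt{\pi}}{e^{\frac{4}{3}}}$

Treat the cosine frequency as a parameter and define $I(b) = \int_{-\infty}^{\infty} - 2 e^{- \frac{x^{2}}{3}} \cos{\left(b x \right)} \, dx$.

Differentiating under the integral sign,
$$I'(b) = \int_{-\infty}^{\infty} 2 x e^{- \frac{x^{2}}{3}} \sin{\left(b x \right)} \, dx.$$

Integrate $\int_{-\infty}^{\infty} x \sin(b x)\, e^{- \frac{x^{2}}{3}}\, dx$ by parts with $u = \sin(b x)$ and $dv = x\, e^{- \frac{x^{2}}{3}}\, dx$, giving $v = - \frac{3 e^{- \frac{x^{2}}{3}}}{2}$. The boundary term vanishes and
$$\int_{-\infty}^{\infty} x \sin(b x)\, e^{- \frac{x^{2}}{3}}\, dx = \frac{3 b}{2} \int_{-\infty}^{\infty} \cos(b x)\, e^{- \frac{x^{2}}{3}}\, dx,$$
so $I'(b) = - \frac{3 b}{2}\, I(b)$.

This is a separable first-order ODE; solving with the initial condition $I(0) = \int_{-\infty}^{\infty} - 2 e^{- \frac{x^{2}}{3}}\,dx = - 2 \sqrt{3} \sqrt{\pi}$ gives
$$I(b) = - 2 \sqrt{3} \sqrt{\pi} e^{- \frac{3 b^{2}}{4}}.$$

Setting $b = \frac{4}{3}$:
$$I = - \frac{2 \sqrt{3} \sqrt{\pi}}{e^{\frac{4}{3}}}.$$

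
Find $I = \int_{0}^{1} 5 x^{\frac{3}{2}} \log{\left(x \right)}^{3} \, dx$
$- \frac{96}{125}$

Begin with the known integral
$$J(a) = \int_{0}^{1} 5 x^{a} \, dx = \frac{5}{a + 1}.$$

Differentiating under the integral sign brings down a factor of $\ln x$:
$$\frac{dJ}{da} = \int_{0}^{1} 5 x^{a} \log{\left(x \right)} \, dx = - \frac{5}{\left(a + 1\right)^{2}}.$$

Repeating $3$ times in total — each differentiation brings down another $\ln x$ — gives
$$\frac{d^{3}J}{da^{3}} = \int_{0}^{1} 5 x^{a} \log{\left(x \right)}^{3} \, dx = - \frac{30}{\left(a + 1\right)^{4}},$$
and the integrand here is exactly the target integrand, so $I = - \frac{30}{\left(a + 1\right)^{4}}$.

Setting $a = \frac{3}{2}$:
$$I = - \frac{96}{125}.$$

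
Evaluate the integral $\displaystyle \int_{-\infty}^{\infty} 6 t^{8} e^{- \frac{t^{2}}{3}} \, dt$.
$\frac{25515 \sqrt{3} \sqrt{\pi}}{8}$

Start from the elementary integral
$$J(a) = \int_{-\infty}^{\infty} 6 e^{- a t^{2}} \, dt = \frac{6 \sqrt{\pi}}{\sqrt{a}}.$$

Differentiating under the integral sign brings down a factor of $(-t^2)$:
$$\frac{dJ}{da} = \int_{-\infty}^{\infty} - 6 t^{2} e^{- a t^{2}} \, dt = - \frac{3 \sqrt{\pi}}{a^{\frac{3}{2}}}.$$

Repeating $4$ times in total — each differentiation brings down another $(-t^2)$ — gives
$$\frac{d^{4}J}{da^{4}} = \int_{-\infty}^{\infty} 6 t^{8} e^{- a t^{2}} \, dt = \frac{315 \sqrt{\pi}}{8 a^{\frac{9}{2}}},$$
and the integrand here is exactly the target integrand, so $I = \frac{315 \sqrt{\pi}}{8 a^{\frac{9}{2}}}$.

Setting $a = \frac{1}{3}$:
$$I = \frac{25515 \sqrt{3} \sqrt{\pi}}{8}.$$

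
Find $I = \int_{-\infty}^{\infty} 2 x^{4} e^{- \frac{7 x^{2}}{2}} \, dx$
$\frac{6 \sqrt{14} \sqrt{\pi}}{343}$

Start from the elementary integral
$$J(a) = \int_{-\infty}^{\infty} 2 e^{- a x^{2}} \, dx = \frac{2 \sqrt{\pi}}{\sqrt{a}}.$$

Differentiating under the integral sign brings down a factor of $(-x^2)$:
$$\frac{dJ}{da} = \int_{-\infty}^{\infty} - 2 x^{2} e^{- a x^{2}} \, dx = - \frac{\sqrt{\pi}}{a^{\frac{3}{2}}}.$$

Repeating twice in total — each differentiation brings down another $(-x^2)$ — gives
$$\frac{d^{2}J}{da^{2}} = \int_{-\infty}^{\infty} 2 x^{4} e^{- a x^{2}} \, dx = \frac{3 \sqrt{\pi}}{2 a^{\frac{5}{2}}},$$
and the integrand here is exactly the target integrand, so $I = \frac{3 \sqrt{\pi}}{2 a^{\frac{5}{2}}}$.

Setting $a = \frac{7}{2}$:
$$I = \frac{6 \sqrt{14} \sqrt{\pi}}{343}.$$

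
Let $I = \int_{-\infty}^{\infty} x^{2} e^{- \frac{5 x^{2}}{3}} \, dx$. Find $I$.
$\frac{3 \sqrt{15} \sqrt{\pi}}{50}$

Start from the elementary integral
$$J(a) = \int_{-\infty}^{\infty} e^{- a x^{2}} \, dx = \frac{\sqrt{\pi}}{\sqrt{a}}.$$

Differentiating under the integral sign brings down a factor of $(-x^2)$:
$$\frac{dJ}{da} = \int_{-\infty}^{\infty} - x^{2} e^{- a x^{2}} \, dx = - \frac{\sqrt{\pi}}{2 a^{\frac{3}{2}}}.$$

The integral on the left is $-I$, so $I = \frac{\sqrt{\pi}}{2 a^{\frac{3}{2}}}$.

Setting $a = \frac{5}{3}$:
$$I = \frac{3 \sqrt{15} \sqrt{\pi}}{50}.$$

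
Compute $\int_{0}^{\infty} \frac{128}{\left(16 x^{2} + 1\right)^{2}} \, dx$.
$8 \pi$

Start from the standard arctangent integral
$$J(a) = \int_{0}^{\infty} \frac{1}{2 \left(a^{2} + x^{2}\right)} \, dx = \frac{\pi}{4 a}.$$

Differentiating under the integral sign with respect to $a$,
$$\frac{dJ}{da} = \int_{0}^{\infty} - \frac{a}{\left(a^{2} + x^{2}\right)^{2}} \, dx = - \frac{\pi}{4 a^{2}},$$
so $\int_{0}^{\infty} \frac{1}{2 \left(a^{2} + x^{2}\right)^{2}} \, dx = \frac{\pi}{8 a^{3}}$.

Setting $a = \frac{1}{4}$:
$$I = 8 \pi.$$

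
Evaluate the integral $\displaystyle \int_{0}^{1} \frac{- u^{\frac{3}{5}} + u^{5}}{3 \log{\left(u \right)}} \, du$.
$\log{\left(\frac{\sqrt[3]{30}}{2} \right)}$

Introduce a parameter $a$ in the exponent: let $I(a) = \int_{0}^{1} \frac{u^{5} - u^{a}}{3 \log{\left(u \right)}} \, du$.

Since $\dfrac{\partial}{\partial a}\,u^{a} = u^{a} \ln u$, the $\ln u$ in the denominator cancels and
$$\frac{dI}{da} = \int_{0}^{1} - \frac{1}{3} u^{a} \, du = - \frac{1}{3} \left[\frac{u^{a+1}}{a+1}\right]_0^1 = - \frac{1}{3 a + 3}.$$

Integrating with respect to $a$ gives $I(a) = - \frac{\log{\left(a + 1 \right)}}{3} + \frac{\log{\left(6 \right)}}{3} + C$.

At $a = 5$ the integrand is identically $0$, so $I(5) = 0$. The closed form gives $0$, hence $C = 0$.

Setting $a = \frac{3}{5}$:
$$I = \log{\left(\frac{\sqrt[3]{30}}{2} \right)}.$$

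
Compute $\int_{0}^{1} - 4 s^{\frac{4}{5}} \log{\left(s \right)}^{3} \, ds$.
$\frac{5000}{2187}$

Consider the simpler parametrised integral
$$J(a) = \int_{0}^{1} - 4 s^{a} \, ds = - \frac{4}{a + 1}.$$

Differentiating under the integral sign brings down a factor of $\ln s$:
$$\frac{dJ}{da} = \int_{0}^{1} - 4 s^{a} \log{\left(s \right)} \, ds = \frac{4}{\left(a + 1\right)^{2}}.$$

Repeating $3$ times in total — each differentiation brings down another $\ln s$ — gives
$$\frac{d^{3}J}{da^{3}} = \int_{0}^{1} - 4 s^{a} \log{\left(s \right)}^{3} \, ds = \frac{24}{\left(a + 1\right)^{4}},$$
and the integrand here is exactly the target integrand, so $I = \frac{24}{\left(a + 1\right)^{4}}$.

Setting $a = \frac{4}{5}$:
$$I = \frac{5000}{2187}.$$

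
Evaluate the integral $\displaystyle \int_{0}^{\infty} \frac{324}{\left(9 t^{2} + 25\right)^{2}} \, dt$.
$\frac{27 \pi}{125}$

Recall the elementary integral
$$J(a) = \int_{0}^{\infty} \frac{4}{a^{2} + t^{2}} \, dt = \frac{2 \pi}{a}.$$

Differentiating under the integral sign with respect to $a$,
$$\frac{dJ}{da} = \int_{0}^{\infty} - \frac{8 a}{\left(a^{2} + t^{2}\right)^{2}} \, dt = - \frac{2 \pi}{a^{2}},$$
so $\int_{0}^{\infty} \frac{4}{\left(a^{2} + t^{2}\right)^{2}} \, dt = \frac{\pi}{a^{3}}$.

Setting $a = \frac{5}{3}$:
$$I = \frac{27 \pi}{125}.$$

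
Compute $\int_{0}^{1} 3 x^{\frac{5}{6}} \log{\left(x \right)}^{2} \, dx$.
$\frac{1296}{1331}$

Consider the simpler parametrised integral
$$J(a) = \int_{0}^{1} 3 x^{a} \, dx = \frac{3}{a + 1}.$$

Differentiating under the integral sign brings down a factor of $\ln x$:
$$\frac{dJ}{da} = \int_{0}^{1} 3 x^{a} \log{\left(x \right)} \, dx = - \frac{3}{\left(a + 1\right)^{2}}.$$

Repeating twice in total — each differentiation brings down another $\ln x$ — gives
$$\frac{d^{2}J}{da^{2}} = \int_{0}^{1} 3 x^{a} \log{\left(x \right)}^{2} \, dx = \frac{6}{\left(a + 1\right)^{3}},$$
and the integrand here is exactly the target integrand, so $I = \frac{6}{\left(a + 1\right)^{3}}$.

Setting $a = \frac{5}{6}$:
$$I = \frac{1296}{1331}.$$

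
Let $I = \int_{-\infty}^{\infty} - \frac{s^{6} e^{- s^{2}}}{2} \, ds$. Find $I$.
$- \frac{15 \sqrt{\pi}}{16}$

Start from the elementary integral
$$J(a) = \int_{-\infty}^{\infty} - \frac{e^{- a s^{2}}}{2} \, ds = - \frac{\sqrt{\pi}}{2 \sqrt{a}}.$$

Differentiating under the integral sign brings down a factor of $(-s^2)$:
$$\frac{dJ}{da} = \int_{-\infty}^{\infty} \frac{s^{2} e^{- a s^{2}}}{2} \, ds = \frac{\sqrt{\pi}}{4 a^{\frac{3}{2}}}.$$

Repeating $3$ times in total — each differentiation brings down another $(-s^2)$ — gives
$$\frac{d^{3}J}{da^{3}} = \int_{-\infty}^{\infty} \frac{s^{6} e^{- a s^{2}}}{2} \, ds = \frac{15 \sqrt{\pi}}{16 a^{\frac{7}{2}}},$$
and the integrand here is $(-1)^{3}$ times the target integrand, so $I = (-1)^{3}\,\frac{d^{3}J}{da^{3}} = - \frac{15 \sqrt{\pi}}{16 a^{\frac{7}{2}}}$.

Setting $a = 1$:
$$I = - \frac{15 \sqrt{\pi}}{16}.$$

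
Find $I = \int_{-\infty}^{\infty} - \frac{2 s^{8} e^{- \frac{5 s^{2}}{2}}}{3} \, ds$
$- \frac{14 \sqrt{10} \sqrt{\pi}}{625}$

Begin with the known integral
$$J(a) = \int_{-\infty}^{\infty} - \frac{2 e^{- a s^{2}}}{3} \, ds = - \frac{2 \sqrt{\pi}}{3 \sqrt{a}}.$$

Differentiating under the integral sign brings down a factor of $(-s^2)$:
$$\frac{dJ}{da} = \int_{-\infty}^{\infty} \frac{2 s^{2} e^{- a s^{2}}}{3} \, ds = \frac{\sqrt{\pi}}{3 a^{\frac{3}{2}}}.$$

Repeating $4$ times in total — each differentiation brings down another $(-s^2)$ — gives
$$\frac{d^{4}J}{da^{4}} = \int_{-\infty}^{\infty} - \frac{2 s^{8} e^{- a s^{2}}}{3} \, ds = - \frac{35 \sqrt{\pi}}{8 a^{\frac{9}{2}}},$$
and the integrand here is exactly the target integrand, so $I = - \frac{35 \sqrt{\pi}}{8 a^{\frac{9}{2}}}$.

Setting $a = \frac{5}{2}$:
$$I = - \frac{14 \sqrt{10} \sqrt{\pi}}{625}.$$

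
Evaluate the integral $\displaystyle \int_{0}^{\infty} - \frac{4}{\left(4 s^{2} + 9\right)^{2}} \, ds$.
$- \frac{\pi}{54}$

Begin with the known result
$$J(a) = \int_{0}^{\infty} - \frac{1}{4 \left(a^{2} + s^{2}\right)} \, ds = - \frac{\pi}{8 a}.$$

Differentiating under the integral sign with respect to $a$,
$$\frac{dJ}{da} = \int_{0}^{\infty} \frac{a}{2 \left(a^{2} + s^{2}\right)^{2}} \, ds = \frac{\pi}{8 a^{2}},$$
so $\int_{0}^{\infty} - \frac{1}{4 \left(a^{2} + s^{2}\right)^{2}} \, ds = - \frac{\pi}{16 a^{3}}$.

Setting $a = \frac{3}{2}$:
$$I = - \frac{\pi}{54}.$$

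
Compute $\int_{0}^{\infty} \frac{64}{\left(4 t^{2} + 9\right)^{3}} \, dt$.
$\frac{2 \pi}{81}$

Begin with the known result
$$J(a) = \int_{0}^{\infty} \frac{1}{a^{2} + t^{2}} \, dt = \frac{\pi}{2 a}.$$

Differentiating under the integral sign with respect to $a$,
$$\frac{dJ}{da} = \int_{0}^{\infty} - \frac{2 a}{\left(a^{2} + t^{2}\right)^{2}} \, dt = - \frac{\pi}{2 a^{2}},$$
so $\int_{0}^{\infty} \frac{1}{\left(a^{2} + t^{2}\right)^{2}} \, dt = \frac{\pi}{4 a^{3}}$.

Repeating — each differentiation of $1/(t^2+a^2)^j$ produces $-2ja/(t^2+a^2)^{j+1}$ — and dividing through by $-2ja$ at each step yields, after $2$ differentiations in total,
$$\int_{0}^{\infty} \frac{1}{\left(a^{2} + t^{2}\right)^{3}} \, dt = \frac{3 \pi}{16 a^{5}}.$$

Setting $a = \frac{3}{2}$:
$$I = \frac{2 \pi}{81}.$$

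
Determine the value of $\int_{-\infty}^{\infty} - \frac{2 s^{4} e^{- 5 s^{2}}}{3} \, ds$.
$- \frac{\sqrt{5} \sqrt{\pi}}{250}$

Start from the elementary integral
$$J(a) = \int_{-\infty}^{\infty} - \frac{2 e^{- a s^{2}}}{3} \, ds = - \frac{2 \sqrt{\pi}}{3 \sqrt{a}}.$$

Differentiating under the integral sign brings down a factor of $(-s^2)$:
$$\frac{dJ}{da} = \int_{-\infty}^{\infty} \frac{2 s^{2} e^{- a s^{2}}}{3} \, ds = \frac{\sqrt{\pi}}{3 a^{\frac{3}{2}}}.$$

Repeating twice in total — each differentiation brings down another $(-s^2)$ — gives
$$\frac{d^{2}J}{da^{2}} = \int_{-\infty}^{\infty} - \frac{2 s^{4} e^{- a s^{2}}}{3} \, ds = - \frac{\sqrt{\pi}}{2 a^{\frac{5}{2}}},$$
and the integrand here is exactly the target integrand, so $I = - \frac{\sqrt{\pi}}{2 a^{\frac{5}{2}}}$.

Setting $a = 5$:
$$I = - \frac{\sqrt{5} \sqrt{\pi}}{250}.$$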